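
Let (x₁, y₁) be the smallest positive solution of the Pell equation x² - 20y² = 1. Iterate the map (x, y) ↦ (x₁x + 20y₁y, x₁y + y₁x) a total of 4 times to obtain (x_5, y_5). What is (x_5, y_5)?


Step 1: Find the fundamental solution (x₁, y₁) of x² - 20y² = 1.
  Expand √20 as a continued fraction. a₀ = ⌊√20⌋ = 4; iterate m_{k+1} = d_k·a_k − m_k, d_{k+1} = (20 − m_{k+1}²)/d_k, a_{k+1} = ⌊(a₀ + m_{k+1})/d_{k+1}⌋ (starting m₀ = 0, d₀ = 1), with convergents p_k = a_k·p_{k-1} + p_{k-2}, q_k = a_k·q_{k-1} + q_{k-2} (p₋₁ = 1, q₋₁ = 0):
  k = 0: a₀ = 4; p₀/q₀ = 4/1; p₀² − 20·q₀² = 16 − 20 = -4.
  k = 1: m = 4, d = 4, a = ⌊(4 + 4)/4⌋ = 2; p/q = (2·4 + 1)/(2·1 + 0) = 9/2; p² − 20·q² = 81 − 80 = 1.
  The first convergent with p² − 20·q² = 1 gives the fundamental solution (x₁, y₁) = (9, 2).
Step 2: Apply the recurrence (x_{n+1}, y_{n+1}) = (x₁x_n + 20y₁y_n, x₁y_n + y₁x_n) repeatedly.
  From (x_1, y_1) = (9, 2): x_2 = 9·9 + 20·2·2 = 161; y_2 = 9·2 + 2·9 = 36.
  From (x_2, y_2) = (161, 36): x_3 = 9·161 + 20·2·36 = 2889; y_3 = 9·36 + 2·161 = 646.
  From (x_3, y_3) = (2889, 646): x_4 = 9·2889 + 20·2·646 = 51841; y_4 = 9·646 + 2·2889 = 11592.
  From (x_4, y_4) = (51841, 11592): x_5 = 9·51841 + 20·2·11592 = 930249; y_5 = 9·11592 + 2·51841 = 208010.
Step 3: Verify x_5² - 20·y_5² = 865363202001 - 865363202000 = 1 (should be 1). ✓

(x_1, y_1) = (9, 2); (x_5, y_5) = (930249, 208010).


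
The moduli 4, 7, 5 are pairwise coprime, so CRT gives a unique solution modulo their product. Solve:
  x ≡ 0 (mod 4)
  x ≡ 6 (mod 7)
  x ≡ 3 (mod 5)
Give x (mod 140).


Moduli 4, 7, 5 are pairwise coprime; by CRT there is a unique solution modulo M = 4 · 7 · 5 = 140.
Solve pairwise, accumulating the modulus:
  Start with x ≡ 0 (mod 4).
  Combine with x ≡ 6 (mod 7): since gcd(4, 7) = 1, we get a unique residue mod 28.
    Write x = 0 + 4·t and substitute into x ≡ 6 (mod 7): 4·t ≡ 6 − 0 = 6 (mod 7).
    The inverse of 4 mod 7 is 2 (since 4·2 = 8 = 1·7 + 1), so t ≡ 2·6 = 12 ≡ 5 (mod 7).
    Then x = 0 + 4·5 = 20, valid modulo lcm(4, 7) = 28: x ≡ 20 (mod 28).
  Combine with x ≡ 3 (mod 5): since gcd(28, 5) = 1, we get a unique residue mod 140.
    Write x = 20 + 28·t and substitute into x ≡ 3 (mod 5): 28·t ≡ 3 − 20 = -17 (mod 5).
    Reduce coefficients mod 5: 3·t ≡ 3 (mod 5).
    The inverse of 3 mod 5 is 2 (since 3·2 = 6 = 1·5 + 1), so t ≡ 2·3 = 6 ≡ 1 (mod 5).
    Then x = 20 + 28·1 = 48, valid modulo lcm(28, 5) = 140: x ≡ 48 (mod 140).
Verify: 48 mod 4 = 0 ✓, 48 mod 7 = 6 ✓, 48 mod 5 = 3 ✓.

x ≡ 48 (mod 140).


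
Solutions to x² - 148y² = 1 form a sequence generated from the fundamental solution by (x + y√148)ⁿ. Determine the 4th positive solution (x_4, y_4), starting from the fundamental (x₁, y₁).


Step 1: Find the fundamental solution (x₁, y₁) of x² - 148y² = 1.
  Expand √148 as a continued fraction. a₀ = ⌊√148⌋ = 12; iterate m_{k+1} = d_k·a_k − m_k, d_{k+1} = (148 − m_{k+1}²)/d_k, a_{k+1} = ⌊(a₀ + m_{k+1})/d_{k+1}⌋ (starting m₀ = 0, d₀ = 1), with convergents p_k = a_k·p_{k-1} + p_{k-2}, q_k = a_k·q_{k-1} + q_{k-2} (p₋₁ = 1, q₋₁ = 0):
  k = 0: a₀ = 12; p₀/q₀ = 12/1; p₀² − 148·q₀² = 144 − 148 = -4.
  k = 1: m = 12, d = 4, a = ⌊(12 + 12)/4⌋ = 6; p/q = (6·12 + 1)/(6·1 + 0) = 73/6; p² − 148·q² = 5329 − 5328 = 1.
  The first convergent with p² − 148·q² = 1 gives the fundamental solution (x₁, y₁) = (73, 6).
Step 2: Apply the recurrence (x_{n+1}, y_{n+1}) = (x₁x_n + 148y₁y_n, x₁y_n + y₁x_n) repeatedly.
  From (x_1, y_1) = (73, 6): x_2 = 73·73 + 148·6·6 = 10657; y_2 = 73·6 + 6·73 = 876.
  From (x_2, y_2) = (10657, 876): x_3 = 73·10657 + 148·6·876 = 1555849; y_3 = 73·876 + 6·10657 = 127890.
  From (x_3, y_3) = (1555849, 127890): x_4 = 73·1555849 + 148·6·127890 = 227143297; y_4 = 73·127890 + 6·1555849 = 18671064.
Step 3: Verify x_4² - 148·y_4² = 51594077372030209 - 51594077372030208 = 1 (should be 1). ✓

(x_1, y_1) = (73, 6); (x_4, y_4) = (227143297, 18671064).


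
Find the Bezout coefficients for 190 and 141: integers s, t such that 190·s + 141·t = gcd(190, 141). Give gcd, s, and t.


Euclidean algorithm on (190, 141) — divide until remainder is 0:
  190 = 1 · 141 + 49
  141 = 2 · 49 + 43
  49 = 1 · 43 + 6
  43 = 7 · 6 + 1
  6 = 6 · 1 + 0
gcd(190, 141) = 1.
Track Bezout coefficients alongside the remainders: start with r₀ = 190 = a·1 + b·0 (s = 1, t = 0) and r₁ = 141 = a·0 + b·1 (s = 0, t = 1); each new remainder r_{k+1} = r_{k-1} − q_k·r_k inherits s_{k+1} = s_{k-1} − q_k·s_k, t_{k+1} = t_{k-1} − q_k·t_k, so r_k = a·s_k + b·t_k at every step:
  q = 1: r = 49, s = 1 − 1·0 = 1, t = 0 − 1·1 = -1  (check: 190·1 + 141·(-1) = 49)
  q = 2: r = 43, s = 0 − 2·1 = -2, t = 1 − 2·(-1) = 3  (check: 190·(-2) + 141·3 = 43)
  q = 1: r = 6, s = 1 − 1·(-2) = 3, t = -1 − 1·3 = -4  (check: 190·3 + 141·(-4) = 6)
  q = 7: r = 1, s = -2 − 7·3 = -23, t = 3 − 7·(-4) = 31  (check: 190·(-23) + 141·31 = 1)
The row with r = 1 (the gcd) gives the Bezout coefficients s = -23, t = 31.
Result: 190 · (-23) + 141 · (31) = 1.

gcd(190, 141) = 1; s = -23, t = 31 (check: 190·(-23) + 141·31 = 1).


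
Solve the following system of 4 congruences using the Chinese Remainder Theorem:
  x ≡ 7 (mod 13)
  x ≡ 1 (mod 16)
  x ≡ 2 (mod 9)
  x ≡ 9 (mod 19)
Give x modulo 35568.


Product of moduli M = 13 · 16 · 9 · 19 = 35568.
Merge one congruence at a time:
  Start: x ≡ 7 (mod 13).
  Combine with x ≡ 1 (mod 16); new modulus lcm = 208.
    Write x = 7 + 13·t and substitute into x ≡ 1 (mod 16): 13·t ≡ 1 − 7 = -6 (mod 16).
    Reduce coefficients mod 16: 13·t ≡ 10 (mod 16).
    The inverse of 13 mod 16 is 5 (since 13·5 = 65 = 4·16 + 1), so t ≡ 5·10 = 50 ≡ 2 (mod 16).
    Then x = 7 + 13·2 = 33, valid modulo lcm(13, 16) = 208: x ≡ 33 (mod 208).
  Combine with x ≡ 2 (mod 9); new modulus lcm = 1872.
    Write x = 33 + 208·t and substitute into x ≡ 2 (mod 9): 208·t ≡ 2 − 33 = -31 (mod 9).
    Reduce coefficients mod 9: 1·t ≡ 5 (mod 9).
    So t ≡ 5 (mod 9).
    Then x = 33 + 208·5 = 1073, valid modulo lcm(208, 9) = 1872: x ≡ 1073 (mod 1872).
  Combine with x ≡ 9 (mod 19); new modulus lcm = 35568.
    Write x = 1073 + 1872·t and substitute into x ≡ 9 (mod 19): 1872·t ≡ 9 − 1073 = -1064 (mod 19).
    Reduce coefficients mod 19: 10·t ≡ 0 (mod 19).
    The inverse of 10 mod 19 is 2 (since 10·2 = 20 = 1·19 + 1), so t ≡ 2·0 = 0 ≡ 0 (mod 19).
    Then x = 1073 + 1872·0 = 1073, valid modulo lcm(1872, 19) = 35568: x ≡ 1073 (mod 35568).
Verify against each original: 1073 mod 13 = 7, 1073 mod 16 = 1, 1073 mod 9 = 2, 1073 mod 19 = 9.

x ≡ 1073 (mod 35568).


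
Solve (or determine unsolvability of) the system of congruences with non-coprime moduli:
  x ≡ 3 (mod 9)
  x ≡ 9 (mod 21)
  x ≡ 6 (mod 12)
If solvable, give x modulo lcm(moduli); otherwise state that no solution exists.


Moduli 9, 21, 12 are not pairwise coprime, so CRT works modulo lcm(m_i) when all pairwise compatibility conditions hold.
Pairwise compatibility: gcd(m_i, m_j) must divide a_i - a_j for every pair.
Merge one congruence at a time:
  Start: x ≡ 3 (mod 9).
  Combine with x ≡ 9 (mod 21): gcd(9, 21) = 3; 9 - 3 = 6, which IS divisible by 3, so compatible.
    Write x = 3 + 9·t and substitute into x ≡ 9 (mod 21): 9·t ≡ 9 − 3 = 6 (mod 21).
    Divide the congruence (and modulus) by g = 3: 3·t ≡ 2 (mod 7).
    The inverse of 3 mod 7 is 5 (since 3·5 = 15 = 2·7 + 1), so t ≡ 5·2 = 10 ≡ 3 (mod 7).
    Then x = 3 + 9·3 = 30, valid modulo lcm(9, 21) = 63: x ≡ 30 (mod 63).
  Combine with x ≡ 6 (mod 12): gcd(63, 12) = 3; 6 - 30 = -24, which IS divisible by 3, so compatible.
    Write x = 30 + 63·t and substitute into x ≡ 6 (mod 12): 63·t ≡ 6 − 30 = -24 (mod 12).
    Divide the congruence (and modulus) by g = 3: 21·t ≡ -8 (mod 4).
    Reduce coefficients mod 4: 1·t ≡ 0 (mod 4).
    So t ≡ 0 (mod 4).
    Then x = 30 + 63·0 = 30, valid modulo lcm(63, 12) = 252: x ≡ 30 (mod 252).
Verify: 30 mod 9 = 3, 30 mod 21 = 9, 30 mod 12 = 6.

x ≡ 30 (mod 252).


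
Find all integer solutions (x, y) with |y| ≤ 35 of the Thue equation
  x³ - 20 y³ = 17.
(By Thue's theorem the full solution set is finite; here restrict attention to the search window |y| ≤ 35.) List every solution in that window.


The equation is x³ - 20y³ = 17. For fixed y, x³ = 20·y³ + 17, so a solution requires the RHS to be a perfect cube.
Strategy: iterate y from -35 to 35, compute RHS = 20·y³ + 17, and check whether it is a (positive or negative) perfect cube.
Check small values of y:
  y = 0: RHS = 17 is not a perfect cube.
  y = 1: RHS = 37 is not a perfect cube.
  y = -1: RHS = -3 is not a perfect cube.
  y = 2: RHS = 177 is not a perfect cube.
  y = -2: RHS = -143 is not a perfect cube.
  y = 3: RHS = 557 is not a perfect cube.
  y = -3: RHS = -523 is not a perfect cube.
Continuing the search up to |y| = 35 finds no solutions either.
No (x, y) in the scanned range satisfies the equation.

No integer solutions with |y| ≤ 35.


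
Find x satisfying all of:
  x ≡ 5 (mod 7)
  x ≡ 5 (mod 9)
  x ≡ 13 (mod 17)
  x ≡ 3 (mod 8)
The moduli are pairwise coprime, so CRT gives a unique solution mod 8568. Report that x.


Product of moduli M = 7 · 9 · 17 · 8 = 8568.
Merge one congruence at a time:
  Start: x ≡ 5 (mod 7).
  Combine with x ≡ 5 (mod 9); new modulus lcm = 63.
    Write x = 5 + 7·t and substitute into x ≡ 5 (mod 9): 7·t ≡ 5 − 5 = 0 (mod 9).
    The inverse of 7 mod 9 is 4 (since 7·4 = 28 = 3·9 + 1), so t ≡ 4·0 = 0 ≡ 0 (mod 9).
    Then x = 5 + 7·0 = 5, valid modulo lcm(7, 9) = 63: x ≡ 5 (mod 63).
  Combine with x ≡ 13 (mod 17); new modulus lcm = 1071.
    Write x = 5 + 63·t and substitute into x ≡ 13 (mod 17): 63·t ≡ 13 − 5 = 8 (mod 17).
    Reduce coefficients mod 17: 12·t ≡ 8 (mod 17).
    The inverse of 12 mod 17 is 10 (since 12·10 = 120 = 7·17 + 1), so t ≡ 10·8 = 80 ≡ 12 (mod 17).
    Then x = 5 + 63·12 = 761, valid modulo lcm(63, 17) = 1071: x ≡ 761 (mod 1071).
  Combine with x ≡ 3 (mod 8); new modulus lcm = 8568.
    Write x = 761 + 1071·t and substitute into x ≡ 3 (mod 8): 1071·t ≡ 3 − 761 = -758 (mod 8).
    Reduce coefficients mod 8: 7·t ≡ 2 (mod 8).
    The inverse of 7 mod 8 is 7 (since 7·7 = 49 = 6·8 + 1), so t ≡ 7·2 = 14 ≡ 6 (mod 8).
    Then x = 761 + 1071·6 = 7187, valid modulo lcm(1071, 8) = 8568: x ≡ 7187 (mod 8568).
Verify against each original: 7187 mod 7 = 5, 7187 mod 9 = 5, 7187 mod 17 = 13, 7187 mod 8 = 3.

x ≡ 7187 (mod 8568).


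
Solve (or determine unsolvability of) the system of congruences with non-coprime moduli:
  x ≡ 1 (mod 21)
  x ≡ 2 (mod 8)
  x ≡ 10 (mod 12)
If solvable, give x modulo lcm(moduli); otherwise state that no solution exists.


Moduli 21, 8, 12 are not pairwise coprime, so CRT works modulo lcm(m_i) when all pairwise compatibility conditions hold.
Pairwise compatibility: gcd(m_i, m_j) must divide a_i - a_j for every pair.
Merge one congruence at a time:
  Start: x ≡ 1 (mod 21).
  Combine with x ≡ 2 (mod 8): gcd(21, 8) = 1; 2 - 1 = 1, which IS divisible by 1, so compatible.
    Write x = 1 + 21·t and substitute into x ≡ 2 (mod 8): 21·t ≡ 2 − 1 = 1 (mod 8).
    Reduce coefficients mod 8: 5·t ≡ 1 (mod 8).
    The inverse of 5 mod 8 is 5 (since 5·5 = 25 = 3·8 + 1), so t ≡ 5·1 = 5 ≡ 5 (mod 8).
    Then x = 1 + 21·5 = 106, valid modulo lcm(21, 8) = 168: x ≡ 106 (mod 168).
  Combine with x ≡ 10 (mod 12): gcd(168, 12) = 12; 10 - 106 = -96, which IS divisible by 12, so compatible.
    Write x = 106 + 168·t and substitute into x ≡ 10 (mod 12): 168·t ≡ 10 − 106 = -96 (mod 12).
    Divide the congruence (and modulus) by g = 12: 14·t ≡ -8 (mod 1).
    Modulo 1 every t works; take t = 0.
    Then x = 106 + 168·0 = 106, valid modulo lcm(168, 12) = 168: x ≡ 106 (mod 168).
Verify: 106 mod 21 = 1, 106 mod 8 = 2, 106 mod 12 = 10.

x ≡ 106 (mod 168).


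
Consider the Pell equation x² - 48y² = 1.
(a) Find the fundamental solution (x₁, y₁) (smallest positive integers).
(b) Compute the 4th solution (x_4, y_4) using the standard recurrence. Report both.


Step 1: Find the fundamental solution (x₁, y₁) of x² - 48y² = 1.
  Expand √48 as a continued fraction. a₀ = ⌊√48⌋ = 6; iterate m_{k+1} = d_k·a_k − m_k, d_{k+1} = (48 − m_{k+1}²)/d_k, a_{k+1} = ⌊(a₀ + m_{k+1})/d_{k+1}⌋ (starting m₀ = 0, d₀ = 1), with convergents p_k = a_k·p_{k-1} + p_{k-2}, q_k = a_k·q_{k-1} + q_{k-2} (p₋₁ = 1, q₋₁ = 0):
  k = 0: a₀ = 6; p₀/q₀ = 6/1; p₀² − 48·q₀² = 36 − 48 = -12.
  k = 1: m = 6, d = 12, a = ⌊(6 + 6)/12⌋ = 1; p/q = (1·6 + 1)/(1·1 + 0) = 7/1; p² − 48·q² = 49 − 48 = 1.
  The first convergent with p² − 48·q² = 1 gives the fundamental solution (x₁, y₁) = (7, 1).
Step 2: Apply the recurrence (x_{n+1}, y_{n+1}) = (x₁x_n + 48y₁y_n, x₁y_n + y₁x_n) repeatedly.
  From (x_1, y_1) = (7, 1): x_2 = 7·7 + 48·1·1 = 97; y_2 = 7·1 + 1·7 = 14.
  From (x_2, y_2) = (97, 14): x_3 = 7·97 + 48·1·14 = 1351; y_3 = 7·14 + 1·97 = 195.
  From (x_3, y_3) = (1351, 195): x_4 = 7·1351 + 48·1·195 = 18817; y_4 = 7·195 + 1·1351 = 2716.
Step 3: Verify x_4² - 48·y_4² = 354079489 - 354079488 = 1 (should be 1). ✓

(x_1, y_1) = (7, 1); (x_4, y_4) = (18817, 2716).


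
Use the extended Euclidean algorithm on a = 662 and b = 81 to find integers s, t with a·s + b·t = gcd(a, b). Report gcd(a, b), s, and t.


Euclidean algorithm on (662, 81) — divide until remainder is 0:
  662 = 8 · 81 + 14
  81 = 5 · 14 + 11
  14 = 1 · 11 + 3
  11 = 3 · 3 + 2
  3 = 1 · 2 + 1
  2 = 2 · 1 + 0
gcd(662, 81) = 1.
Track Bezout coefficients alongside the remainders: start with r₀ = 662 = a·1 + b·0 (s = 1, t = 0) and r₁ = 81 = a·0 + b·1 (s = 0, t = 1); each new remainder r_{k+1} = r_{k-1} − q_k·r_k inherits s_{k+1} = s_{k-1} − q_k·s_k, t_{k+1} = t_{k-1} − q_k·t_k, so r_k = a·s_k + b·t_k at every step:
  q = 8: r = 14, s = 1 − 8·0 = 1, t = 0 − 8·1 = -8  (check: 662·1 + 81·(-8) = 14)
  q = 5: r = 11, s = 0 − 5·1 = -5, t = 1 − 5·(-8) = 41  (check: 662·(-5) + 81·41 = 11)
  q = 1: r = 3, s = 1 − 1·(-5) = 6, t = -8 − 1·41 = -49  (check: 662·6 + 81·(-49) = 3)
  q = 3: r = 2, s = -5 − 3·6 = -23, t = 41 − 3·(-49) = 188  (check: 662·(-23) + 81·188 = 2)
  q = 1: r = 1, s = 6 − 1·(-23) = 29, t = -49 − 1·188 = -237  (check: 662·29 + 81·(-237) = 1)
The row with r = 1 (the gcd) gives the Bezout coefficients s = 29, t = -237.
Result: 662 · (29) + 81 · (-237) = 1.

gcd(662, 81) = 1; s = 29, t = -237 (check: 662·29 + 81·(-237) = 1).


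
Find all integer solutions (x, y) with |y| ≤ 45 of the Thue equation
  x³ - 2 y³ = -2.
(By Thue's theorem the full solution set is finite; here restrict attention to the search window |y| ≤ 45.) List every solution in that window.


The equation is x³ - 2y³ = -2. For fixed y, x³ = 2·y³ − 2, so a solution requires the RHS to be a perfect cube.
Strategy: iterate y from -45 to 45, compute RHS = 2·y³ − 2, and check whether it is a (positive or negative) perfect cube.
Check small values of y:
  y = 0: RHS = -2 is not a perfect cube.
  y = 1: RHS = 0 = (0)³ ⇒ x = 0 works.
  y = -1: RHS = -4 is not a perfect cube.
  y = 2: RHS = 14 is not a perfect cube.
  y = -2: RHS = -18 is not a perfect cube.
  y = 3: RHS = 52 is not a perfect cube.
  y = -3: RHS = -56 is not a perfect cube.
Continuing the search up to |y| = 45 finds no further solutions beyond those listed.
Collected solutions: (0, 1).

Solutions (with |y| ≤ 45): (0, 1).


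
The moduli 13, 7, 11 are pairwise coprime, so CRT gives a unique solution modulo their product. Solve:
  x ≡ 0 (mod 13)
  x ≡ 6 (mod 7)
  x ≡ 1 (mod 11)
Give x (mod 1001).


Moduli 13, 7, 11 are pairwise coprime; by CRT there is a unique solution modulo M = 13 · 7 · 11 = 1001.
Solve pairwise, accumulating the modulus:
  Start with x ≡ 0 (mod 13).
  Combine with x ≡ 6 (mod 7): since gcd(13, 7) = 1, we get a unique residue mod 91.
    Write x = 0 + 13·t and substitute into x ≡ 6 (mod 7): 13·t ≡ 6 − 0 = 6 (mod 7).
    Reduce coefficients mod 7: 6·t ≡ 6 (mod 7).
    The inverse of 6 mod 7 is 6 (since 6·6 = 36 = 5·7 + 1), so t ≡ 6·6 = 36 ≡ 1 (mod 7).
    Then x = 0 + 13·1 = 13, valid modulo lcm(13, 7) = 91: x ≡ 13 (mod 91).
  Combine with x ≡ 1 (mod 11): since gcd(91, 11) = 1, we get a unique residue mod 1001.
    Write x = 13 + 91·t and substitute into x ≡ 1 (mod 11): 91·t ≡ 1 − 13 = -12 (mod 11).
    Reduce coefficients mod 11: 3·t ≡ 10 (mod 11).
    The inverse of 3 mod 11 is 4 (since 3·4 = 12 = 1·11 + 1), so t ≡ 4·10 = 40 ≡ 7 (mod 11).
    Then x = 13 + 91·7 = 650, valid modulo lcm(91, 11) = 1001: x ≡ 650 (mod 1001).
Verify: 650 mod 13 = 0 ✓, 650 mod 7 = 6 ✓, 650 mod 11 = 1 ✓.

x ≡ 650 (mod 1001).


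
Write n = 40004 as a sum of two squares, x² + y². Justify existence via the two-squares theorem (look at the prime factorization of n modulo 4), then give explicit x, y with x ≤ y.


Step 1: Factor n = 40004 = 2^2 · 73 · 137.
Step 2: Check the mod-4 condition on each prime factor: 2 = 2 (special); 73 ≡ 1 (mod 4), exponent 1; 137 ≡ 1 (mod 4), exponent 1.
All primes ≡ 3 (mod 4) appear to even exponent (or don't appear), so by the two-squares theorem n IS expressible as a sum of two squares.
Step 3: Build a representation. Group n = k² · m with k = 2 and m = 73 · 137 = 10001 (a product of primes ≡ 1 (mod 4)); a representation of m scales to one of n via (k·x)² + (k·y)² = k²(x² + y²). Each prime p ≡ 1 (mod 4) is itself a sum of two squares; find a² by testing p − a² for a perfect square:
  73: 73 − 1² = 72, 73 − 2² = 69, 73 − 3² = 64 = 8² ⇒ 73 = 3² + 8².
  137: 137 − 1² = 136, 137 − 2² = 133, 137 − 3² = 128, 137 − 4² = 121 = 11² ⇒ 137 = 4² + 11².
  Combine using the Brahmagupta–Fibonacci identity (a² + b²)(c² + d²) = (ac − bd)² + (ad + bc)² = (ac + bd)² + (ad − bc)²:
  73 · 137 = 10001: from (3² + 8²)(4² + 11²), take (3·4 − 8·11, 3·11 + 8·4) = (12 − 88, 33 + 32) = (-76, 65); dropping signs (only squares matter) gives (76, 65); check 76² + 65² = 5776 + 4225 = 10001 ✓.
  Scale by k = 2: (2·76, 2·65) = (152, 130).
Step 4: Order so x ≤ y and verify: 130² + 152² = 16900 + 23104 = 40004 = n. ✓

n = 40004 = 130² + 152² (one valid representation with x ≤ y).


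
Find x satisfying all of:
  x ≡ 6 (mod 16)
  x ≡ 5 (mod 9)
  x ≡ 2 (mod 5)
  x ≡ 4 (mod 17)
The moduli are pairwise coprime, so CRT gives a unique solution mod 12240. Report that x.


Product of moduli M = 16 · 9 · 5 · 17 = 12240.
Merge one congruence at a time:
  Start: x ≡ 6 (mod 16).
  Combine with x ≡ 5 (mod 9); new modulus lcm = 144.
    Write x = 6 + 16·t and substitute into x ≡ 5 (mod 9): 16·t ≡ 5 − 6 = -1 (mod 9).
    Reduce coefficients mod 9: 7·t ≡ 8 (mod 9).
    The inverse of 7 mod 9 is 4 (since 7·4 = 28 = 3·9 + 1), so t ≡ 4·8 = 32 ≡ 5 (mod 9).
    Then x = 6 + 16·5 = 86, valid modulo lcm(16, 9) = 144: x ≡ 86 (mod 144).
  Combine with x ≡ 2 (mod 5); new modulus lcm = 720.
    Write x = 86 + 144·t and substitute into x ≡ 2 (mod 5): 144·t ≡ 2 − 86 = -84 (mod 5).
    Reduce coefficients mod 5: 4·t ≡ 1 (mod 5).
    The inverse of 4 mod 5 is 4 (since 4·4 = 16 = 3·5 + 1), so t ≡ 4·1 = 4 ≡ 4 (mod 5).
    Then x = 86 + 144·4 = 662, valid modulo lcm(144, 5) = 720: x ≡ 662 (mod 720).
  Combine with x ≡ 4 (mod 17); new modulus lcm = 12240.
    Write x = 662 + 720·t and substitute into x ≡ 4 (mod 17): 720·t ≡ 4 − 662 = -658 (mod 17).
    Reduce coefficients mod 17: 6·t ≡ 5 (mod 17).
    The inverse of 6 mod 17 is 3 (since 6·3 = 18 = 1·17 + 1), so t ≡ 3·5 = 15 ≡ 15 (mod 17).
    Then x = 662 + 720·15 = 11462, valid modulo lcm(720, 17) = 12240: x ≡ 11462 (mod 12240).
Verify against each original: 11462 mod 16 = 6, 11462 mod 9 = 5, 11462 mod 5 = 2, 11462 mod 17 = 4.

x ≡ 11462 (mod 12240).


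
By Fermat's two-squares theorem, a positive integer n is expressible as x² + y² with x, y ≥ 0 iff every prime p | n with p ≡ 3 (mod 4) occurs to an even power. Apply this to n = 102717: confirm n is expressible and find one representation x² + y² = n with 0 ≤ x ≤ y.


Step 1: Factor n = 102717 = 3^2 · 101 · 113.
Step 2: Check the mod-4 condition on each prime factor: 3 ≡ 3 (mod 4), exponent 2 (must be even); 101 ≡ 1 (mod 4), exponent 1; 113 ≡ 1 (mod 4), exponent 1.
All primes ≡ 3 (mod 4) appear to even exponent (or don't appear), so by the two-squares theorem n IS expressible as a sum of two squares.
Step 3: Build a representation. Group n = k² · m with k = 3 and m = 101 · 113 = 11413 (a product of primes ≡ 1 (mod 4)); a representation of m scales to one of n via (k·x)² + (k·y)² = k²(x² + y²). Each prime p ≡ 1 (mod 4) is itself a sum of two squares; find a² by testing p − a² for a perfect square:
  101: 101 − 1² = 100 = 10² ⇒ 101 = 1² + 10².
  113: 113 − 1² = 112, 113 − 2² = 109, 113 − 3² = 104, 113 − 4² = 97, 113 − 5² = 88, 113 − 6² = 77, 113 − 7² = 64 = 8² ⇒ 113 = 7² + 8².
  Combine using the Brahmagupta–Fibonacci identity (a² + b²)(c² + d²) = (ac − bd)² + (ad + bc)² = (ac + bd)² + (ad − bc)²:
  101 · 113 = 11413: from (1² + 10²)(7² + 8²), take (1·7 − 10·8, 1·8 + 10·7) = (7 − 80, 8 + 70) = (-73, 78); dropping signs (only squares matter) gives (73, 78); check 73² + 78² = 5329 + 6084 = 11413 ✓.
  Scale by k = 3: (3·73, 3·78) = (219, 234).
Step 4: Order so x ≤ y and verify: 219² + 234² = 47961 + 54756 = 102717 = n. ✓

n = 102717 = 219² + 234² (one valid representation with x ≤ y).


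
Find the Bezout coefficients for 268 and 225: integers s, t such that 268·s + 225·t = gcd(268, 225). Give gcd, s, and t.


Euclidean algorithm on (268, 225) — divide until remainder is 0:
  268 = 1 · 225 + 43
  225 = 5 · 43 + 10
  43 = 4 · 10 + 3
  10 = 3 · 3 + 1
  3 = 3 · 1 + 0
gcd(268, 225) = 1.
Track Bezout coefficients alongside the remainders: start with r₀ = 268 = a·1 + b·0 (s = 1, t = 0) and r₁ = 225 = a·0 + b·1 (s = 0, t = 1); each new remainder r_{k+1} = r_{k-1} − q_k·r_k inherits s_{k+1} = s_{k-1} − q_k·s_k, t_{k+1} = t_{k-1} − q_k·t_k, so r_k = a·s_k + b·t_k at every step:
  q = 1: r = 43, s = 1 − 1·0 = 1, t = 0 − 1·1 = -1  (check: 268·1 + 225·(-1) = 43)
  q = 5: r = 10, s = 0 − 5·1 = -5, t = 1 − 5·(-1) = 6  (check: 268·(-5) + 225·6 = 10)
  q = 4: r = 3, s = 1 − 4·(-5) = 21, t = -1 − 4·6 = -25  (check: 268·21 + 225·(-25) = 3)
  q = 3: r = 1, s = -5 − 3·21 = -68, t = 6 − 3·(-25) = 81  (check: 268·(-68) + 225·81 = 1)
The row with r = 1 (the gcd) gives the Bezout coefficients s = -68, t = 81.
Result: 268 · (-68) + 225 · (81) = 1.

gcd(268, 225) = 1; s = -68, t = 81 (check: 268·(-68) + 225·81 = 1).


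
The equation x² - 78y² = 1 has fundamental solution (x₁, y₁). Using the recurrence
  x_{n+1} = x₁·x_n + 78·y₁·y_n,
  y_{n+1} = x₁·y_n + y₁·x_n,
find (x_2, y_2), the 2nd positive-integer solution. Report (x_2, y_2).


Step 1: Find the fundamental solution (x₁, y₁) of x² - 78y² = 1.
  Expand √78 as a continued fraction. a₀ = ⌊√78⌋ = 8; iterate m_{k+1} = d_k·a_k − m_k, d_{k+1} = (78 − m_{k+1}²)/d_k, a_{k+1} = ⌊(a₀ + m_{k+1})/d_{k+1}⌋ (starting m₀ = 0, d₀ = 1), with convergents p_k = a_k·p_{k-1} + p_{k-2}, q_k = a_k·q_{k-1} + q_{k-2} (p₋₁ = 1, q₋₁ = 0):
  k = 0: a₀ = 8; p₀/q₀ = 8/1; p₀² − 78·q₀² = 64 − 78 = -14.
  k = 1: m = 8, d = 14, a = ⌊(8 + 8)/14⌋ = 1; p/q = (1·8 + 1)/(1·1 + 0) = 9/1; p² − 78·q² = 81 − 78 = 3.
  k = 2: m = 6, d = 3, a = ⌊(8 + 6)/3⌋ = 4; p/q = (4·9 + 8)/(4·1 + 1) = 44/5; p² − 78·q² = 1936 − 1950 = -14.
  k = 3: m = 6, d = 14, a = ⌊(8 + 6)/14⌋ = 1; p/q = (1·44 + 9)/(1·5 + 1) = 53/6; p² − 78·q² = 2809 − 2808 = 1.
  The first convergent with p² − 78·q² = 1 gives the fundamental solution (x₁, y₁) = (53, 6).
Step 2: Apply the recurrence (x_{n+1}, y_{n+1}) = (x₁x_n + 78y₁y_n, x₁y_n + y₁x_n) repeatedly.
  From (x_1, y_1) = (53, 6): x_2 = 53·53 + 78·6·6 = 5617; y_2 = 53·6 + 6·53 = 636.
Step 3: Verify x_2² - 78·y_2² = 31550689 - 31550688 = 1 (should be 1). ✓

(x_1, y_1) = (53, 6); (x_2, y_2) = (5617, 636).


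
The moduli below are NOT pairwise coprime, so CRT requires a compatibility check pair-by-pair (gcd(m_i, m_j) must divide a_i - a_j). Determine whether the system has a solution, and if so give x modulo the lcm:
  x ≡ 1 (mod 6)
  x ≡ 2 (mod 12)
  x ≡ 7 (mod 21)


Moduli 6, 12, 21 are not pairwise coprime, so CRT works modulo lcm(m_i) when all pairwise compatibility conditions hold.
Pairwise compatibility: gcd(m_i, m_j) must divide a_i - a_j for every pair.
Merge one congruence at a time:
  Start: x ≡ 1 (mod 6).
  Combine with x ≡ 2 (mod 12): gcd(6, 12) = 6, and 2 - 1 = 1 is NOT divisible by 6.
    ⇒ system is inconsistent (no integer solution).

No solution (the system is inconsistent).


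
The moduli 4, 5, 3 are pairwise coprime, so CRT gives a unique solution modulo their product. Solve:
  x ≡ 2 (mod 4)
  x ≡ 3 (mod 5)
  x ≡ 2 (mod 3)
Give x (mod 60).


Moduli 4, 5, 3 are pairwise coprime; by CRT there is a unique solution modulo M = 4 · 5 · 3 = 60.
Solve pairwise, accumulating the modulus:
  Start with x ≡ 2 (mod 4).
  Combine with x ≡ 3 (mod 5): since gcd(4, 5) = 1, we get a unique residue mod 20.
    Write x = 2 + 4·t and substitute into x ≡ 3 (mod 5): 4·t ≡ 3 − 2 = 1 (mod 5).
    The inverse of 4 mod 5 is 4 (since 4·4 = 16 = 3·5 + 1), so t ≡ 4·1 = 4 ≡ 4 (mod 5).
    Then x = 2 + 4·4 = 18, valid modulo lcm(4, 5) = 20: x ≡ 18 (mod 20).
  Combine with x ≡ 2 (mod 3): since gcd(20, 3) = 1, we get a unique residue mod 60.
    Write x = 18 + 20·t and substitute into x ≡ 2 (mod 3): 20·t ≡ 2 − 18 = -16 (mod 3).
    Reduce coefficients mod 3: 2·t ≡ 2 (mod 3).
    The inverse of 2 mod 3 is 2 (since 2·2 = 4 = 1·3 + 1), so t ≡ 2·2 = 4 ≡ 1 (mod 3).
    Then x = 18 + 20·1 = 38, valid modulo lcm(20, 3) = 60: x ≡ 38 (mod 60).
Verify: 38 mod 4 = 2 ✓, 38 mod 5 = 3 ✓, 38 mod 3 = 2 ✓.

x ≡ 38 (mod 60).


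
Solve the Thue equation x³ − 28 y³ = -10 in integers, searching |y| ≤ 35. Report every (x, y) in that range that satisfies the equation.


The equation is x³ - 28y³ = -10. For fixed y, x³ = 28·y³ − 10, so a solution requires the RHS to be a perfect cube.
Strategy: iterate y from -35 to 35, compute RHS = 28·y³ − 10, and check whether it is a (positive or negative) perfect cube.
Check small values of y:
  y = 0: RHS = -10 is not a perfect cube.
  y = 1: RHS = 18 is not a perfect cube.
  y = -1: RHS = -38 is not a perfect cube.
  y = 2: RHS = 214 is not a perfect cube.
  y = -2: RHS = -234 is not a perfect cube.
  y = 3: RHS = 746 is not a perfect cube.
  y = -3: RHS = -766 is not a perfect cube.
Continuing the search up to |y| = 35 finds no solutions either.
No (x, y) in the scanned range satisfies the equation.

No integer solutions with |y| ≤ 35.


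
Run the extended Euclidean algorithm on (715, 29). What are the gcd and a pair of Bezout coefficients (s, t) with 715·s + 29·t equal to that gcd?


Euclidean algorithm on (715, 29) — divide until remainder is 0:
  715 = 24 · 29 + 19
  29 = 1 · 19 + 10
  19 = 1 · 10 + 9
  10 = 1 · 9 + 1
  9 = 9 · 1 + 0
gcd(715, 29) = 1.
Track Bezout coefficients alongside the remainders: start with r₀ = 715 = a·1 + b·0 (s = 1, t = 0) and r₁ = 29 = a·0 + b·1 (s = 0, t = 1); each new remainder r_{k+1} = r_{k-1} − q_k·r_k inherits s_{k+1} = s_{k-1} − q_k·s_k, t_{k+1} = t_{k-1} − q_k·t_k, so r_k = a·s_k + b·t_k at every step:
  q = 24: r = 19, s = 1 − 24·0 = 1, t = 0 − 24·1 = -24  (check: 715·1 + 29·(-24) = 19)
  q = 1: r = 10, s = 0 − 1·1 = -1, t = 1 − 1·(-24) = 25  (check: 715·(-1) + 29·25 = 10)
  q = 1: r = 9, s = 1 − 1·(-1) = 2, t = -24 − 1·25 = -49  (check: 715·2 + 29·(-49) = 9)
  q = 1: r = 1, s = -1 − 1·2 = -3, t = 25 − 1·(-49) = 74  (check: 715·(-3) + 29·74 = 1)
The row with r = 1 (the gcd) gives the Bezout coefficients s = -3, t = 74.
Result: 715 · (-3) + 29 · (74) = 1.

gcd(715, 29) = 1; s = -3, t = 74 (check: 715·(-3) + 29·74 = 1).


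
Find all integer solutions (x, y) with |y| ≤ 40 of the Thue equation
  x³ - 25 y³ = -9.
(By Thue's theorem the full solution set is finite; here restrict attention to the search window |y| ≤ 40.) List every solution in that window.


The equation is x³ - 25y³ = -9. For fixed y, x³ = 25·y³ − 9, so a solution requires the RHS to be a perfect cube.
Strategy: iterate y from -40 to 40, compute RHS = 25·y³ − 9, and check whether it is a (positive or negative) perfect cube.
Check small values of y:
  y = 0: RHS = -9 is not a perfect cube.
  y = 1: RHS = 16 is not a perfect cube.
  y = -1: RHS = -34 is not a perfect cube.
  y = 2: RHS = 191 is not a perfect cube.
  y = -2: RHS = -209 is not a perfect cube.
  y = 3: RHS = 666 is not a perfect cube.
  y = -3: RHS = -684 is not a perfect cube.
Continuing the search up to |y| = 40 finds no solutions either.
No (x, y) in the scanned range satisfies the equation.

No integer solutions with |y| ≤ 40.


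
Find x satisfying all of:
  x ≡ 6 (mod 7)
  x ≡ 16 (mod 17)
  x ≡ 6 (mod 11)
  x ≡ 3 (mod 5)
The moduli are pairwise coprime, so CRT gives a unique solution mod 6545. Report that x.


Product of moduli M = 7 · 17 · 11 · 5 = 6545.
Merge one congruence at a time:
  Start: x ≡ 6 (mod 7).
  Combine with x ≡ 16 (mod 17); new modulus lcm = 119.
    Write x = 6 + 7·t and substitute into x ≡ 16 (mod 17): 7·t ≡ 16 − 6 = 10 (mod 17).
    The inverse of 7 mod 17 is 5 (since 7·5 = 35 = 2·17 + 1), so t ≡ 5·10 = 50 ≡ 16 (mod 17).
    Then x = 6 + 7·16 = 118, valid modulo lcm(7, 17) = 119: x ≡ 118 (mod 119).
  Combine with x ≡ 6 (mod 11); new modulus lcm = 1309.
    Write x = 118 + 119·t and substitute into x ≡ 6 (mod 11): 119·t ≡ 6 − 118 = -112 (mod 11).
    Reduce coefficients mod 11: 9·t ≡ 9 (mod 11).
    The inverse of 9 mod 11 is 5 (since 9·5 = 45 = 4·11 + 1), so t ≡ 5·9 = 45 ≡ 1 (mod 11).
    Then x = 118 + 119·1 = 237, valid modulo lcm(119, 11) = 1309: x ≡ 237 (mod 1309).
  Combine with x ≡ 3 (mod 5); new modulus lcm = 6545.
    Write x = 237 + 1309·t and substitute into x ≡ 3 (mod 5): 1309·t ≡ 3 − 237 = -234 (mod 5).
    Reduce coefficients mod 5: 4·t ≡ 1 (mod 5).
    The inverse of 4 mod 5 is 4 (since 4·4 = 16 = 3·5 + 1), so t ≡ 4·1 = 4 ≡ 4 (mod 5).
    Then x = 237 + 1309·4 = 5473, valid modulo lcm(1309, 5) = 6545: x ≡ 5473 (mod 6545).
Verify against each original: 5473 mod 7 = 6, 5473 mod 17 = 16, 5473 mod 11 = 6, 5473 mod 5 = 3.

x ≡ 5473 (mod 6545).


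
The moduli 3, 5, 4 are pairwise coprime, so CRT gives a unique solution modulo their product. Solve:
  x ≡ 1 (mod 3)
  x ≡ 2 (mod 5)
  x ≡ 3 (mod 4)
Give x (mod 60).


Moduli 3, 5, 4 are pairwise coprime; by CRT there is a unique solution modulo M = 3 · 5 · 4 = 60.
Solve pairwise, accumulating the modulus:
  Start with x ≡ 1 (mod 3).
  Combine with x ≡ 2 (mod 5): since gcd(3, 5) = 1, we get a unique residue mod 15.
    Write x = 1 + 3·t and substitute into x ≡ 2 (mod 5): 3·t ≡ 2 − 1 = 1 (mod 5).
    The inverse of 3 mod 5 is 2 (since 3·2 = 6 = 1·5 + 1), so t ≡ 2·1 = 2 ≡ 2 (mod 5).
    Then x = 1 + 3·2 = 7, valid modulo lcm(3, 5) = 15: x ≡ 7 (mod 15).
  Combine with x ≡ 3 (mod 4): since gcd(15, 4) = 1, we get a unique residue mod 60.
    Write x = 7 + 15·t and substitute into x ≡ 3 (mod 4): 15·t ≡ 3 − 7 = -4 (mod 4).
    Reduce coefficients mod 4: 3·t ≡ 0 (mod 4).
    The inverse of 3 mod 4 is 3 (since 3·3 = 9 = 2·4 + 1), so t ≡ 3·0 = 0 ≡ 0 (mod 4).
    Then x = 7 + 15·0 = 7, valid modulo lcm(15, 4) = 60: x ≡ 7 (mod 60).
Verify: 7 mod 3 = 1 ✓, 7 mod 5 = 2 ✓, 7 mod 4 = 3 ✓.

x ≡ 7 (mod 60).


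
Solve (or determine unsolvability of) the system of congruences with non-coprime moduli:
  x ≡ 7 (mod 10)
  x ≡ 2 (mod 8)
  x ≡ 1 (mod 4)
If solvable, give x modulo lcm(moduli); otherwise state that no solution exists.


Moduli 10, 8, 4 are not pairwise coprime, so CRT works modulo lcm(m_i) when all pairwise compatibility conditions hold.
Pairwise compatibility: gcd(m_i, m_j) must divide a_i - a_j for every pair.
Merge one congruence at a time:
  Start: x ≡ 7 (mod 10).
  Combine with x ≡ 2 (mod 8): gcd(10, 8) = 2, and 2 - 7 = -5 is NOT divisible by 2.
    ⇒ system is inconsistent (no integer solution).

No solution (the system is inconsistent).


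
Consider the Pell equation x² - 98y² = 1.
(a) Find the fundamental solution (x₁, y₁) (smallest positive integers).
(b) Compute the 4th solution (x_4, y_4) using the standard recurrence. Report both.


Step 1: Find the fundamental solution (x₁, y₁) of x² - 98y² = 1.
  Expand √98 as a continued fraction. a₀ = ⌊√98⌋ = 9; iterate m_{k+1} = d_k·a_k − m_k, d_{k+1} = (98 − m_{k+1}²)/d_k, a_{k+1} = ⌊(a₀ + m_{k+1})/d_{k+1}⌋ (starting m₀ = 0, d₀ = 1), with convergents p_k = a_k·p_{k-1} + p_{k-2}, q_k = a_k·q_{k-1} + q_{k-2} (p₋₁ = 1, q₋₁ = 0):
  k = 0: a₀ = 9; p₀/q₀ = 9/1; p₀² − 98·q₀² = 81 − 98 = -17.
  k = 1: m = 9, d = 17, a = ⌊(9 + 9)/17⌋ = 1; p/q = (1·9 + 1)/(1·1 + 0) = 10/1; p² − 98·q² = 100 − 98 = 2.
  k = 2: m = 8, d = 2, a = ⌊(9 + 8)/2⌋ = 8; p/q = (8·10 + 9)/(8·1 + 1) = 89/9; p² − 98·q² = 7921 − 7938 = -17.
  k = 3: m = 8, d = 17, a = ⌊(9 + 8)/17⌋ = 1; p/q = (1·89 + 10)/(1·9 + 1) = 99/10; p² − 98·q² = 9801 − 9800 = 1.
  The first convergent with p² − 98·q² = 1 gives the fundamental solution (x₁, y₁) = (99, 10).
Step 2: Apply the recurrence (x_{n+1}, y_{n+1}) = (x₁x_n + 98y₁y_n, x₁y_n + y₁x_n) repeatedly.
  From (x_1, y_1) = (99, 10): x_2 = 99·99 + 98·10·10 = 19601; y_2 = 99·10 + 10·99 = 1980.
  From (x_2, y_2) = (19601, 1980): x_3 = 99·19601 + 98·10·1980 = 3880899; y_3 = 99·1980 + 10·19601 = 392030.
  From (x_3, y_3) = (3880899, 392030): x_4 = 99·3880899 + 98·10·392030 = 768398401; y_4 = 99·392030 + 10·3880899 = 77619960.
Step 3: Verify x_4² - 98·y_4² = 590436102659356801 - 590436102659356800 = 1 (should be 1). ✓

(x_1, y_1) = (99, 10); (x_4, y_4) = (768398401, 77619960).


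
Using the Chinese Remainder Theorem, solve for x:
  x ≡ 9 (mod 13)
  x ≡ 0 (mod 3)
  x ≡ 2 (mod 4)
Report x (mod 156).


Moduli 13, 3, 4 are pairwise coprime; by CRT there is a unique solution modulo M = 13 · 3 · 4 = 156.
Solve pairwise, accumulating the modulus:
  Start with x ≡ 9 (mod 13).
  Combine with x ≡ 0 (mod 3): since gcd(13, 3) = 1, we get a unique residue mod 39.
    Write x = 9 + 13·t and substitute into x ≡ 0 (mod 3): 13·t ≡ 0 − 9 = -9 (mod 3).
    Reduce coefficients mod 3: 1·t ≡ 0 (mod 3).
    So t ≡ 0 (mod 3).
    Then x = 9 + 13·0 = 9, valid modulo lcm(13, 3) = 39: x ≡ 9 (mod 39).
  Combine with x ≡ 2 (mod 4): since gcd(39, 4) = 1, we get a unique residue mod 156.
    Write x = 9 + 39·t and substitute into x ≡ 2 (mod 4): 39·t ≡ 2 − 9 = -7 (mod 4).
    Reduce coefficients mod 4: 3·t ≡ 1 (mod 4).
    The inverse of 3 mod 4 is 3 (since 3·3 = 9 = 2·4 + 1), so t ≡ 3·1 = 3 ≡ 3 (mod 4).
    Then x = 9 + 39·3 = 126, valid modulo lcm(39, 4) = 156: x ≡ 126 (mod 156).
Verify: 126 mod 13 = 9 ✓, 126 mod 3 = 0 ✓, 126 mod 4 = 2 ✓.

x ≡ 126 (mod 156).


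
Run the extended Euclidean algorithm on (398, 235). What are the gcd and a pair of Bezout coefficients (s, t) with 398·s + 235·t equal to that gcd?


Euclidean algorithm on (398, 235) — divide until remainder is 0:
  398 = 1 · 235 + 163
  235 = 1 · 163 + 72
  163 = 2 · 72 + 19
  72 = 3 · 19 + 15
  19 = 1 · 15 + 4
  15 = 3 · 4 + 3
  4 = 1 · 3 + 1
  3 = 3 · 1 + 0
gcd(398, 235) = 1.
Track Bezout coefficients alongside the remainders: start with r₀ = 398 = a·1 + b·0 (s = 1, t = 0) and r₁ = 235 = a·0 + b·1 (s = 0, t = 1); each new remainder r_{k+1} = r_{k-1} − q_k·r_k inherits s_{k+1} = s_{k-1} − q_k·s_k, t_{k+1} = t_{k-1} − q_k·t_k, so r_k = a·s_k + b·t_k at every step:
  q = 1: r = 163, s = 1 − 1·0 = 1, t = 0 − 1·1 = -1  (check: 398·1 + 235·(-1) = 163)
  q = 1: r = 72, s = 0 − 1·1 = -1, t = 1 − 1·(-1) = 2  (check: 398·(-1) + 235·2 = 72)
  q = 2: r = 19, s = 1 − 2·(-1) = 3, t = -1 − 2·2 = -5  (check: 398·3 + 235·(-5) = 19)
  q = 3: r = 15, s = -1 − 3·3 = -10, t = 2 − 3·(-5) = 17  (check: 398·(-10) + 235·17 = 15)
  q = 1: r = 4, s = 3 − 1·(-10) = 13, t = -5 − 1·17 = -22  (check: 398·13 + 235·(-22) = 4)
  q = 3: r = 3, s = -10 − 3·13 = -49, t = 17 − 3·(-22) = 83  (check: 398·(-49) + 235·83 = 3)
  q = 1: r = 1, s = 13 − 1·(-49) = 62, t = -22 − 1·83 = -105  (check: 398·62 + 235·(-105) = 1)
The row with r = 1 (the gcd) gives the Bezout coefficients s = 62, t = -105.
Result: 398 · (62) + 235 · (-105) = 1.

gcd(398, 235) = 1; s = 62, t = -105 (check: 398·62 + 235·(-105) = 1).


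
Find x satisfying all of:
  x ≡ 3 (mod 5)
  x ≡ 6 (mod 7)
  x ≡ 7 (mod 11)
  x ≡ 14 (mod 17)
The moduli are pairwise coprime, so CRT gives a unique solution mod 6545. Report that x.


Product of moduli M = 5 · 7 · 11 · 17 = 6545.
Merge one congruence at a time:
  Start: x ≡ 3 (mod 5).
  Combine with x ≡ 6 (mod 7); new modulus lcm = 35.
    Write x = 3 + 5·t and substitute into x ≡ 6 (mod 7): 5·t ≡ 6 − 3 = 3 (mod 7).
    The inverse of 5 mod 7 is 3 (since 5·3 = 15 = 2·7 + 1), so t ≡ 3·3 = 9 ≡ 2 (mod 7).
    Then x = 3 + 5·2 = 13, valid modulo lcm(5, 7) = 35: x ≡ 13 (mod 35).
  Combine with x ≡ 7 (mod 11); new modulus lcm = 385.
    Write x = 13 + 35·t and substitute into x ≡ 7 (mod 11): 35·t ≡ 7 − 13 = -6 (mod 11).
    Reduce coefficients mod 11: 2·t ≡ 5 (mod 11).
    The inverse of 2 mod 11 is 6 (since 2·6 = 12 = 1·11 + 1), so t ≡ 6·5 = 30 ≡ 8 (mod 11).
    Then x = 13 + 35·8 = 293, valid modulo lcm(35, 11) = 385: x ≡ 293 (mod 385).
  Combine with x ≡ 14 (mod 17); new modulus lcm = 6545.
    Write x = 293 + 385·t and substitute into x ≡ 14 (mod 17): 385·t ≡ 14 − 293 = -279 (mod 17).
    Reduce coefficients mod 17: 11·t ≡ 10 (mod 17).
    The inverse of 11 mod 17 is 14 (since 11·14 = 154 = 9·17 + 1), so t ≡ 14·10 = 140 ≡ 4 (mod 17).
    Then x = 293 + 385·4 = 1833, valid modulo lcm(385, 17) = 6545: x ≡ 1833 (mod 6545).
Verify against each original: 1833 mod 5 = 3, 1833 mod 7 = 6, 1833 mod 11 = 7, 1833 mod 17 = 14.

x ≡ 1833 (mod 6545).


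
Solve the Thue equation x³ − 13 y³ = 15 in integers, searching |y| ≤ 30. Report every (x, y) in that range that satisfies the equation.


The equation is x³ - 13y³ = 15. For fixed y, x³ = 13·y³ + 15, so a solution requires the RHS to be a perfect cube.
Strategy: iterate y from -30 to 30, compute RHS = 13·y³ + 15, and check whether it is a (positive or negative) perfect cube.
Check small values of y:
  y = 0: RHS = 15 is not a perfect cube.
  y = 1: RHS = 28 is not a perfect cube.
  y = -1: RHS = 2 is not a perfect cube.
  y = 2: RHS = 119 is not a perfect cube.
  y = -2: RHS = -89 is not a perfect cube.
  y = 3: RHS = 366 is not a perfect cube.
  y = -3: RHS = -336 is not a perfect cube.
Continuing the search up to |y| = 30 finds no solutions either.
No (x, y) in the scanned range satisfies the equation.

No integer solutions with |y| ≤ 30.


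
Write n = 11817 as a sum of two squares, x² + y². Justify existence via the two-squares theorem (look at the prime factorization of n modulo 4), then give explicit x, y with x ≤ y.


Step 1: Factor n = 11817 = 3^2 · 13 · 101.
Step 2: Check the mod-4 condition on each prime factor: 3 ≡ 3 (mod 4), exponent 2 (must be even); 13 ≡ 1 (mod 4), exponent 1; 101 ≡ 1 (mod 4), exponent 1.
All primes ≡ 3 (mod 4) appear to even exponent (or don't appear), so by the two-squares theorem n IS expressible as a sum of two squares.
Step 3: Build a representation. Group n = k² · m with k = 3 and m = 13 · 101 = 1313 (a product of primes ≡ 1 (mod 4)); a representation of m scales to one of n via (k·x)² + (k·y)² = k²(x² + y²). Each prime p ≡ 1 (mod 4) is itself a sum of two squares; find a² by testing p − a² for a perfect square:
  13: 13 − 1² = 12, 13 − 2² = 9 = 3² ⇒ 13 = 2² + 3².
  101: 101 − 1² = 100 = 10² ⇒ 101 = 1² + 10².
  Combine using the Brahmagupta–Fibonacci identity (a² + b²)(c² + d²) = (ac − bd)² + (ad + bc)² = (ac + bd)² + (ad − bc)²:
  13 · 101 = 1313: from (2² + 3²)(1² + 10²), take (2·1 − 3·10, 2·10 + 3·1) = (2 − 30, 20 + 3) = (-28, 23); dropping signs (only squares matter) gives (28, 23); check 28² + 23² = 784 + 529 = 1313 ✓.
  Scale by k = 3: (3·28, 3·23) = (84, 69).
Step 4: Order so x ≤ y and verify: 69² + 84² = 4761 + 7056 = 11817 = n. ✓

n = 11817 = 69² + 84² (one valid representation with x ≤ y).
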